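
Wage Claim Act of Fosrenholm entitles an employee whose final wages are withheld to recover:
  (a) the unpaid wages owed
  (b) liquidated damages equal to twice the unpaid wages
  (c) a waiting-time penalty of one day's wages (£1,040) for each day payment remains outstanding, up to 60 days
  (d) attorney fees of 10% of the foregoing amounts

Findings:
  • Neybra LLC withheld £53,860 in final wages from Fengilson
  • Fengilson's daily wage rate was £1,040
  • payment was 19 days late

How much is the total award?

Doubled: 2 × £53,860 = £107,720
Penalty days: min(19, 60) = 19
Waiting-time penalty: 19 × £1,040 = £19,760
Subtotal: £53,860 + £107,720 + £19,760 = £181,340
Attorney fees: 10% of £181,340 = £18,134
Total award: £181,340 + £18,134 = £199,474

£199,474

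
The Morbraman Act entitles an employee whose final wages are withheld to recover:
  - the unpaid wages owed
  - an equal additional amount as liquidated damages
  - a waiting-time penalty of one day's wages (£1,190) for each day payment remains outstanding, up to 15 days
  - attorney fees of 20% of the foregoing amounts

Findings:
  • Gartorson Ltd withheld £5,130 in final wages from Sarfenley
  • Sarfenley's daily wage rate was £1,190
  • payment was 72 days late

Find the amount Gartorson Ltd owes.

Liquidated damages (equal amount): £5,130
Penalty days: min(72, 15) = 15
Waiting-time penalty: 15 × £1,190 = £17,850
Subtotal: £5,130 + £5,130 + £17,850 = £28,110
Attorney fees: 20% of £28,110 = £5,622
Total award: £28,110 + £5,622 = £33,732

£33,732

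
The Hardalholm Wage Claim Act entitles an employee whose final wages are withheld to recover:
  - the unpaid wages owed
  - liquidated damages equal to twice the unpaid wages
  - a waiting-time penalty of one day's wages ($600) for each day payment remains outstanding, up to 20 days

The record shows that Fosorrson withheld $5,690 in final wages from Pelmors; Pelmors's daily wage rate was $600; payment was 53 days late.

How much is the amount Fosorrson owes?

$29,070

Doubled: 2 × $5,690 = $11,380
Penalty days: min(53, 20) = 20
Waiting-time penalty: 20 × $600 = $12,000
Total award: $5,690 + $11,380 + $12,000 = $29,070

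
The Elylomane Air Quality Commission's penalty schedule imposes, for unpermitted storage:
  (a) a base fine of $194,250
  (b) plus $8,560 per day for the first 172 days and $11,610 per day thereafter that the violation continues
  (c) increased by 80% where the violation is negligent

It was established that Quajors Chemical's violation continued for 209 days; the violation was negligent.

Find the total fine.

$3,773,052

First 172 days: 172 × $8,560 = $1,472,320
Remaining days: (209 − 172) × $11,610 = $429,570
Per-day component: $1,472,320 + $429,570 = $1,901,890
Base plus per-day: $194,250 + $1,901,890 = $2,096,140
Enhancement: 80% of $2,096,140 = $1,676,912
Enhanced fine: $2,096,140 + $1,676,912 = $3,773,052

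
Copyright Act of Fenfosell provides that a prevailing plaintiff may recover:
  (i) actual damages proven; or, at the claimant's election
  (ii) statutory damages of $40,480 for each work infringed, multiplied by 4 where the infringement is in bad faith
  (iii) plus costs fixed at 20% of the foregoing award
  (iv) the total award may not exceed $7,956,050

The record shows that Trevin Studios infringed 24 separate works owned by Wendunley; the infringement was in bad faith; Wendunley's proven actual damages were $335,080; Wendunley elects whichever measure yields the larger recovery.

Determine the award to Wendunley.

Statutory damages: 24 × $40,480 = $971,520
Multiplied by 4: 4 × $971,520 = $3,886,080
Greater of actual damages ($335,080) or enhanced statutory damages ($3,886,080): $3,886,080
Costs: 20% of $3,886,080 = $777,216
Award plus costs: $3,886,080 + $777,216 = $4,663,296
Cap at $7,956,050: $4,663,296 is within the cap, no reduction.

Award: $4,663,296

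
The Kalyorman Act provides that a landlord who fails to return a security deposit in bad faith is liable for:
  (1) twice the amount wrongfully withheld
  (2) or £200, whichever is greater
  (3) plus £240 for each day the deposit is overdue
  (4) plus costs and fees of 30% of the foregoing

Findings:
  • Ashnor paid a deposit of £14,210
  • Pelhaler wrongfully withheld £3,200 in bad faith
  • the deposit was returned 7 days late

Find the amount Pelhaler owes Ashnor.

Doubled: 2 × £3,200 = £6,400
Minimum £200: £6,400 meets the minimum, no increase.
Late-return penalty: 7 × £240 = £1,680
Damages plus late penalty: £6,400 + £1,680 = £8,080
Costs and fees: 30% of £8,080 = £2,424
Total recovery: £8,080 + £2,424 = £10,504

£10,504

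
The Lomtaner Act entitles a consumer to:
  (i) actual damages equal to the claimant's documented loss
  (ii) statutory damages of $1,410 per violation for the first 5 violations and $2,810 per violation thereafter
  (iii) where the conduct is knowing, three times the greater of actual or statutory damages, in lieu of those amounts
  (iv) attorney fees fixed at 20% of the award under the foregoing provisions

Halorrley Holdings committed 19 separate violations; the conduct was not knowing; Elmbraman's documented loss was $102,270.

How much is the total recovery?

First 5 violations: 5 × $1,410 = $7,050
Remaining violations: (19 − 5) × $2,810 = $39,340
Statutory damages: $7,050 + $39,340 = $46,390
Conduct not knowing: the in-lieu enhancement does not apply.
Actual plus statutory damages: $102,270 + $46,390 = $148,660
Attorney fees: 20% of $148,660 = $29,732
Total recovery: $148,660 + $29,732 = $178,392

$178,392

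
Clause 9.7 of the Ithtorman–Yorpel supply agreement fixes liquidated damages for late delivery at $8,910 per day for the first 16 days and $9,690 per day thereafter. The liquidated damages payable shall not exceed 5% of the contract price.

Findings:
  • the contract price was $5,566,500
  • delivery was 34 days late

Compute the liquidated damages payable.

$278,325

First 16 days: 16 × $8,910 = $142,560
Remaining days: (34 − 16) × $9,690 = $174,420
Accrued per-day damages: $142,560 + $174,420 = $316,980
Cap: 5% of $5,566,500 = $278,325
Cap at $278,325: $316,980 exceeds the cap → $278,325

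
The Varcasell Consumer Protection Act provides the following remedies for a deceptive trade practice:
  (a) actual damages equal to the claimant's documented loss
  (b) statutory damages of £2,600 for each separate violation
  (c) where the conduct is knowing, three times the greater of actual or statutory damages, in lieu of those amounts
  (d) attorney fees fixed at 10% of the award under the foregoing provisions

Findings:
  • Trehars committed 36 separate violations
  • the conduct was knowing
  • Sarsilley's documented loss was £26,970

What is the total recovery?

Statutory damages: 36 × £2,600 = £93,600
Greater of actual damages (£26,970) or statutory damages (£93,600): £93,600
Trebled: 3 × £93,600 = £280,800
Attorney fees: 10% of £280,800 = £28,080
Total recovery: £280,800 + £28,080 = £308,880

£308,880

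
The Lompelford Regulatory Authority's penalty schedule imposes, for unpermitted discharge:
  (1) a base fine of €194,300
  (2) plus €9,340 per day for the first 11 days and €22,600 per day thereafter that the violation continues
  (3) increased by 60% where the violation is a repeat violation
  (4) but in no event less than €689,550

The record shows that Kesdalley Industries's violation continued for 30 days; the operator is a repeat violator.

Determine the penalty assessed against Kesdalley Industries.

€1,162,304

First 11 days: 11 × €9,340 = €102,740
Remaining days: (30 − 11) × €22,600 = €429,400
Per-day component: €102,740 + €429,400 = €532,140
Base plus per-day: €194,300 + €532,140 = €726,440
Enhancement: 60% of €726,440 = €435,864
Enhanced fine: €726,440 + €435,864 = €1,162,304
Minimum €689,550: €1,162,304 meets the minimum, no increase.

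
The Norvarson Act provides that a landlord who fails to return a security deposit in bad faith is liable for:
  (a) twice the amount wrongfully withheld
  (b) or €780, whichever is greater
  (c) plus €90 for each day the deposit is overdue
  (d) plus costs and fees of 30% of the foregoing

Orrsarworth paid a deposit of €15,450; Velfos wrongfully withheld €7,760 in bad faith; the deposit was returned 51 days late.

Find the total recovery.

€26,143

Doubled: 2 × €7,760 = €15,520
Minimum €780: €15,520 meets the minimum, no increase.
Late-return penalty: 51 × €90 = €4,590
Damages plus late penalty: €15,520 + €4,590 = €20,110
Costs and fees: 30% of €20,110 = €6,033
Total recovery: €20,110 + €6,033 = €26,143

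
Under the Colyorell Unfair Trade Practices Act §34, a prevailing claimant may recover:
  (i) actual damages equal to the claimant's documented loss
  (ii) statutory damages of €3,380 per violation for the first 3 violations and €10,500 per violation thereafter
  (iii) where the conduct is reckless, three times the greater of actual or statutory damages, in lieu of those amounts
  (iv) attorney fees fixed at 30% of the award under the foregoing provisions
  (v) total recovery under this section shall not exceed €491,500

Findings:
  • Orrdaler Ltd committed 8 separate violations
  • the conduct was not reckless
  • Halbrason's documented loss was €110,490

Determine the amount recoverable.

First 3 violations: 3 × €3,380 = €10,140
Remaining violations: (8 − 3) × €10,500 = €52,500
Statutory damages: €10,140 + €52,500 = €62,640
Conduct not reckless: the in-lieu enhancement does not apply.
Actual plus statutory damages: €110,490 + €62,640 = €173,130
Attorney fees: 30% of €173,130 = €51,939
Total before cap: €173,130 + €51,939 = €225,069
Cap at €491,500: €225,069 is within the cap, no reduction.

€225,069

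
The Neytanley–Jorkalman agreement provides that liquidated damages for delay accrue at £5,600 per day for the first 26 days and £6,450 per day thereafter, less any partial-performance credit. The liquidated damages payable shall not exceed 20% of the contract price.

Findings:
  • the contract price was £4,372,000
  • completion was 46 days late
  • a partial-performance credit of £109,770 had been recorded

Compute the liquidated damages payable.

First 26 days: 26 × £5,600 = £145,600
Remaining days: (46 − 26) × £6,450 = £129,000
Accrued per-day damages: £145,600 + £129,000 = £274,600
Less partial-performance credit: £274,600 − £109,770 = £164,830
Cap: 20% of £4,372,000 = £874,400
Cap at £874,400: £164,830 is within the cap, no reduction.

£164,830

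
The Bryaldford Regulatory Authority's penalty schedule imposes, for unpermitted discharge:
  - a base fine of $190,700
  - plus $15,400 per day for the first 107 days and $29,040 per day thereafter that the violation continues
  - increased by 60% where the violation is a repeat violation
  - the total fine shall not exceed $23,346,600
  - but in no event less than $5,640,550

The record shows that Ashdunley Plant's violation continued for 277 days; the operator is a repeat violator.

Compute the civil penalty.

First 107 days: 107 × $15,400 = $1,647,800
Remaining days: (277 − 107) × $29,040 = $4,936,800
Per-day component: $1,647,800 + $4,936,800 = $6,584,600
Base plus per-day: $190,700 + $6,584,600 = $6,775,300
Enhancement: 60% of $6,775,300 = $4,065,180
Enhanced fine: $6,775,300 + $4,065,180 = $10,840,480
Cap at $23,346,600: $10,840,480 is within the cap, no reduction.
Minimum $5,640,550: $10,840,480 meets the minimum, no increase.

$10,840,480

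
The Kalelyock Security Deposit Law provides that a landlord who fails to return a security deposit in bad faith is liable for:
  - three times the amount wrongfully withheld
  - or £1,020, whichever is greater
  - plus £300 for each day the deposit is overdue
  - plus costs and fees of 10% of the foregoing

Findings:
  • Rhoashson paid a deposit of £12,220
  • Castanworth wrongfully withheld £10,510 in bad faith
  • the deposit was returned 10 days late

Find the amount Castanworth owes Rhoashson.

Trebled: 3 × £10,510 = £31,530
Minimum £1,020: £31,530 meets the minimum, no increase.
Late-return penalty: 10 × £300 = £3,000
Damages plus late penalty: £31,530 + £3,000 = £34,530
Costs and fees: 10% of £34,530 = £3,453
Total recovery: £34,530 + £3,453 = £37,983

Recovery: £37,983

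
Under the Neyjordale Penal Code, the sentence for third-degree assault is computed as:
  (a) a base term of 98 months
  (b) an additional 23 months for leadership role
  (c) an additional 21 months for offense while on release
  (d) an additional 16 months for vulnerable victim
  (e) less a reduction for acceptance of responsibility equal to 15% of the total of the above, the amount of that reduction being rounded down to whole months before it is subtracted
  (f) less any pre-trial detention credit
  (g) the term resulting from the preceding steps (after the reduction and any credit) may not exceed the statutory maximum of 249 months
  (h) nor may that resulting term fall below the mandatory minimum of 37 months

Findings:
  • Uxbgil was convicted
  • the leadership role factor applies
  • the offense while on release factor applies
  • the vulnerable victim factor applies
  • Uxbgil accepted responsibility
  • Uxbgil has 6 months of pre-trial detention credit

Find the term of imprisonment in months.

129 months

Leadership role enhancement: +23 months
Offense while on release enhancement: +21 months
Vulnerable victim enhancement: +16 months
Adjusted term: 98 months + 23 months + 21 months + 16 months = 158 months
Acceptance of responsibility reduction: 15% of 158 months = 23 months (rounded down)
After reduction: 158 − 23 = 135 months
Less pre-trial detention credit: 135 months − 6 months = 129 months
Cap at 249 months: 129 months is within the cap, no reduction.
Minimum 37 months: 129 months meets the minimum, no increase.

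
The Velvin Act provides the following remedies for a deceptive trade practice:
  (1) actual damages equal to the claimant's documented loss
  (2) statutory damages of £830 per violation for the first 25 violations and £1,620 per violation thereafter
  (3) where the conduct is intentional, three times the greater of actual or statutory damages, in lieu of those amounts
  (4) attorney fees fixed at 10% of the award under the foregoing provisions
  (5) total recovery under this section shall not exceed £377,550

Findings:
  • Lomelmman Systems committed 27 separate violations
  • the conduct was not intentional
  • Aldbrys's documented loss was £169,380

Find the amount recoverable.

£212,707

First 25 violations: 25 × £830 = £20,750
Remaining violations: (27 − 25) × £1,620 = £3,240
Statutory damages: £20,750 + £3,240 = £23,990
Conduct not intentional: the in-lieu enhancement does not apply.
Actual plus statutory damages: £169,380 + £23,990 = £193,370
Attorney fees: 10% of £193,370 = £19,337
Total before cap: £193,370 + £19,337 = £212,707
Cap at £377,550: £212,707 is within the cap, no reduction.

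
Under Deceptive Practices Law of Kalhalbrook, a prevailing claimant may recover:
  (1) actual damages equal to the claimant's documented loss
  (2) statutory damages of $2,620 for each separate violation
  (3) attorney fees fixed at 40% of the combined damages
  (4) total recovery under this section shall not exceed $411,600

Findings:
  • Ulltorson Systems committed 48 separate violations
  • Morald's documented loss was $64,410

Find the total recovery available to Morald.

$266,238

Statutory damages: 48 × $2,620 = $125,760
Combined damages: $64,410 + $125,760 = $190,170
Attorney fees: 40% of $190,170 = $76,068
Total before cap: $190,170 + $76,068 = $266,238
Cap at $411,600: $266,238 is within the cap, no reduction.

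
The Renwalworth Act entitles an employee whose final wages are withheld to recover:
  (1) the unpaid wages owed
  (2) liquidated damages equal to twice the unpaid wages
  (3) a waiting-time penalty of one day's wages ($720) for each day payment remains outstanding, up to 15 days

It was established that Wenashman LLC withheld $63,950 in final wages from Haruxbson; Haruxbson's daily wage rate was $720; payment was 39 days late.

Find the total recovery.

Doubled: 2 × $63,950 = $127,900
Penalty days: min(39, 15) = 15
Waiting-time penalty: 15 × $720 = $10,800
Total award: $63,950 + $127,900 + $10,800 = $202,650

$202,650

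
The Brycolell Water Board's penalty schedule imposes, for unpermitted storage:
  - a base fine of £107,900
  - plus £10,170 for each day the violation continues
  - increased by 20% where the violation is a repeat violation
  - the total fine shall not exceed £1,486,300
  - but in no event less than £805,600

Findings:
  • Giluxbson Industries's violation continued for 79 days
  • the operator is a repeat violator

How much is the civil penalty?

Per-day component: 79 × £10,170 = £803,430
Base plus per-day: £107,900 + £803,430 = £911,330
Enhancement: 20% of £911,330 = £182,266
Enhanced fine: £911,330 + £182,266 = £1,093,596
Cap at £1,486,300: £1,093,596 is within the cap, no reduction.
Minimum £805,600: £1,093,596 meets the minimum, no increase.

£1,093,596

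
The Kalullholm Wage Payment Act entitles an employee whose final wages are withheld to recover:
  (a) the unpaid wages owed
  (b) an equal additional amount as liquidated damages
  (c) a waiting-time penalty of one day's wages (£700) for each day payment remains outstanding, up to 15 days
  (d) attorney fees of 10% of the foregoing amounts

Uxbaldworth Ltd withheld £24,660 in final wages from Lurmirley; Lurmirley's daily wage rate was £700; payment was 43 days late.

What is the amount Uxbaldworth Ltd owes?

£65,802

Liquidated damages (equal amount): £24,660
Penalty days: min(43, 15) = 15
Waiting-time penalty: 15 × £700 = £10,500
Subtotal: £24,660 + £24,660 + £10,500 = £59,820
Attorney fees: 10% of £59,820 = £5,982
Total award: £59,820 + £5,982 = £65,802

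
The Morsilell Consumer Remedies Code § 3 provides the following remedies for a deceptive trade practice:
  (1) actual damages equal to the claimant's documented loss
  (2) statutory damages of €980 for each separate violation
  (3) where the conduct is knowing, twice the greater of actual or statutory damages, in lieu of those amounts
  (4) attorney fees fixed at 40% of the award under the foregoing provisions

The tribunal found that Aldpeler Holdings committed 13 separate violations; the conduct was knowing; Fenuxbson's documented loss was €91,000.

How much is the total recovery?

€254,800

Statutory damages: 13 × €980 = €12,740
Greater of actual damages (€91,000) or statutory damages (€12,740): €91,000
Doubled: 2 × €91,000 = €182,000
Attorney fees: 40% of €182,000 = €72,800
Total recovery: €182,000 + €72,800 = €254,800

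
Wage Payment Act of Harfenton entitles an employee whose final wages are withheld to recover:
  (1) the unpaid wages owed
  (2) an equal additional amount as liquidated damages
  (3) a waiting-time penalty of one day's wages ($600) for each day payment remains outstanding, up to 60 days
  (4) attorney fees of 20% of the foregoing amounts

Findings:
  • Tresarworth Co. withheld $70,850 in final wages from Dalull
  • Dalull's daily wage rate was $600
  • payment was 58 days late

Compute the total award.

$211,800

Liquidated damages (equal amount): $70,850
Penalty days: min(58, 60) = 58
Waiting-time penalty: 58 × $600 = $34,800
Subtotal: $70,850 + $70,850 + $34,800 = $176,500
Attorney fees: 20% of $176,500 = $35,300
Total award: $176,500 + $35,300 = $211,800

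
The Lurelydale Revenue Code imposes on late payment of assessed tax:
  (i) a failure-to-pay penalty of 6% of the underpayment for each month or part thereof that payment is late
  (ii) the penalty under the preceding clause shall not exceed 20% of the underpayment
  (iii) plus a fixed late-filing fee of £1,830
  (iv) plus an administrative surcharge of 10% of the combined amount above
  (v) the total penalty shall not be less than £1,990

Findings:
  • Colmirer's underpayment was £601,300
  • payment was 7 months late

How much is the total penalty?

£134,299

Accrued rate: 6% × 7 = 42%, capped at 20% → 20%
Failure-to-pay penalty: 20% of £601,300 = £120,260
Penalty before surcharge: £120,260 + £1,830 = £122,090
Administrative surcharge: 10% of £122,090 = £12,209
Total penalty: £122,090 + £12,209 = £134,299
Minimum £1,990: £134,299 meets the minimum, no increase.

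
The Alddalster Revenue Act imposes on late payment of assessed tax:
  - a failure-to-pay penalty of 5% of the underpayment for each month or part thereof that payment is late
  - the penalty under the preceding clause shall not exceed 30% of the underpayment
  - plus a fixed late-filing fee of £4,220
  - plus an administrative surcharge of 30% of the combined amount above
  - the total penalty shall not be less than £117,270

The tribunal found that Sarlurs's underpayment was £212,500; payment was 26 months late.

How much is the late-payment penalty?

£117,270

Accrued rate: 5% × 26 = 130%, capped at 30% → 30%
Failure-to-pay penalty: 30% of £212,500 = £63,750
Penalty before surcharge: £63,750 + £4,220 = £67,970
Administrative surcharge: 30% of £67,970 = £20,391
Total penalty: £67,970 + £20,391 = £88,361
Minimum £117,270: £88,361 is below the minimum → £117,270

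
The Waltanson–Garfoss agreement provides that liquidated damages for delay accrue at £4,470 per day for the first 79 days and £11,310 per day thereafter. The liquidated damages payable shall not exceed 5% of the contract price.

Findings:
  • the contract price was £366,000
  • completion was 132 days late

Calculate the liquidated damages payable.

First 79 days: 79 × £4,470 = £353,130
Remaining days: (132 − 79) × £11,310 = £599,430
Accrued per-day damages: £353,130 + £599,430 = £952,560
Cap: 5% of £366,000 = £18,300
Cap at £18,300: £952,560 exceeds the cap → £18,300

£18,300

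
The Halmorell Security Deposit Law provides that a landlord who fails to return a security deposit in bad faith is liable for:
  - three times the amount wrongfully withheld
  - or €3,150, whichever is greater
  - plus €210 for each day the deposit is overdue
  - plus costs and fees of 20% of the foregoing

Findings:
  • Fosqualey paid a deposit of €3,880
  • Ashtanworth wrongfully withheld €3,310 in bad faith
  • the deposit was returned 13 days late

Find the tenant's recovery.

€15,192

Trebled: 3 × €3,310 = €9,930
Minimum €3,150: €9,930 meets the minimum, no increase.
Late-return penalty: 13 × €210 = €2,730
Damages plus late penalty: €9,930 + €2,730 = €12,660
Costs and fees: 20% of €12,660 = €2,532
Total recovery: €12,660 + €2,532 = €15,192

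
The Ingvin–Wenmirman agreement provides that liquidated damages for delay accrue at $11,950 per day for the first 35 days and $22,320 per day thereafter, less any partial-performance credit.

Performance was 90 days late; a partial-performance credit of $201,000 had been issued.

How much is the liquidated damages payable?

$1,444,850

First 35 days: 35 × $11,950 = $418,250
Remaining days: (90 − 35) × $22,320 = $1,227,600
Accrued per-day damages: $418,250 + $1,227,600 = $1,645,850
Less partial-performance credit: $1,645,850 − $201,000 = $1,444,850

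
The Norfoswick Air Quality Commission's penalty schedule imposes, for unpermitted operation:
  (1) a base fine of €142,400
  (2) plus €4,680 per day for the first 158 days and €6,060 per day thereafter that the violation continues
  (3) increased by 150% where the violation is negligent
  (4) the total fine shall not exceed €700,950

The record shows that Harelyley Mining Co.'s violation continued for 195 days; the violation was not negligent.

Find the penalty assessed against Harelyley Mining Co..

€700,950

First 158 days: 158 × €4,680 = €739,440
Remaining days: (195 − 158) × €6,060 = €224,220
Per-day component: €739,440 + €224,220 = €963,660
Base plus per-day: €142,400 + €963,660 = €1,106,060
The violation was not negligent: no 150% increase.
Cap at €700,950: €1,106,060 exceeds the cap → €700,950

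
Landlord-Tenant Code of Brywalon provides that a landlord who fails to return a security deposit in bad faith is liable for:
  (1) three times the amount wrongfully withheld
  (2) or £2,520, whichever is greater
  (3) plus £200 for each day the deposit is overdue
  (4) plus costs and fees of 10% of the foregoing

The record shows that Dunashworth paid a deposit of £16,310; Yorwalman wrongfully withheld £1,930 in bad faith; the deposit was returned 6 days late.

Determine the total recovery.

Trebled: 3 × £1,930 = £5,790
Minimum £2,520: £5,790 meets the minimum, no increase.
Late-return penalty: 6 × £200 = £1,200
Damages plus late penalty: £5,790 + £1,200 = £6,990
Costs and fees: 10% of £6,990 = £699
Total recovery: £6,990 + £699 = £7,689

£7,689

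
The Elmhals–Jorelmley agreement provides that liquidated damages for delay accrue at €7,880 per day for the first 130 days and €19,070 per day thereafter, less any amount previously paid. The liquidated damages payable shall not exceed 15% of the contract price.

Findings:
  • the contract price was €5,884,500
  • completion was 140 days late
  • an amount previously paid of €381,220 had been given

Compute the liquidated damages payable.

First 130 days: 130 × €7,880 = €1,024,400
Remaining days: (140 − 130) × €19,070 = €190,700
Accrued per-day damages: €1,024,400 + €190,700 = €1,215,100
Less amount previously paid: €1,215,100 − €381,220 = €833,880
Cap: 15% of €5,884,500 = €882,675
Cap at €882,675: €833,880 is within the cap, no reduction.

€833,880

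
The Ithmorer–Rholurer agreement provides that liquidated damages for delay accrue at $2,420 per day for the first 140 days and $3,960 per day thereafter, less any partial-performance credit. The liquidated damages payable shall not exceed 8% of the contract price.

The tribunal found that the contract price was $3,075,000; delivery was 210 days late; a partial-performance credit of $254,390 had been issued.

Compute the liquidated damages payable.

Liquidated damages: $246,000

First 140 days: 140 × $2,420 = $338,800
Remaining days: (210 − 140) × $3,960 = $277,200
Accrued per-day damages: $338,800 + $277,200 = $616,000
Less partial-performance credit: $616,000 − $254,390 = $361,610
Cap: 8% of $3,075,000 = $246,000
Cap at $246,000: $361,610 exceeds the cap → $246,000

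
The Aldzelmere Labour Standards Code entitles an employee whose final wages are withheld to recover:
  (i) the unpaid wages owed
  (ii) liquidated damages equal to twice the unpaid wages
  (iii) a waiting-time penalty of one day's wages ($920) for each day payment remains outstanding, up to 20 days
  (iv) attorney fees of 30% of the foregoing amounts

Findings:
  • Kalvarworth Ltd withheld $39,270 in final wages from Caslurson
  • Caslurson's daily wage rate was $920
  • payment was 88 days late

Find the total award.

Doubled: 2 × $39,270 = $78,540
Penalty days: min(88, 20) = 20
Waiting-time penalty: 20 × $920 = $18,400
Subtotal: $39,270 + $78,540 + $18,400 = $136,210
Attorney fees: 30% of $136,210 = $40,863
Total award: $136,210 + $40,863 = $177,073

$177,073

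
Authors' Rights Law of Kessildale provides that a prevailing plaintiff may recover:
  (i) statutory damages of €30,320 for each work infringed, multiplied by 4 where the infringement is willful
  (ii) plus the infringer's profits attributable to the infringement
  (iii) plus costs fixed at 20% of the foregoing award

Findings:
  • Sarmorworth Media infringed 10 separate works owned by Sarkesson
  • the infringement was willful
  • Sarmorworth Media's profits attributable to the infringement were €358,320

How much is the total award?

Statutory damages: 10 × €30,320 = €303,200
Multiplied by 4: 4 × €303,200 = €1,212,800
Combined award: €1,212,800 + €358,320 = €1,571,120
Costs: 20% of €1,571,120 = €314,224
Award plus costs: €1,571,120 + €314,224 = €1,885,344

€1,885,344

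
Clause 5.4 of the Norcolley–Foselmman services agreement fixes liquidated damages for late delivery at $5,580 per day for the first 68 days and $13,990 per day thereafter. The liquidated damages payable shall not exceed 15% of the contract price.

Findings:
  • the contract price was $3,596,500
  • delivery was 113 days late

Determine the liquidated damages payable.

$539,475

First 68 days: 68 × $5,580 = $379,440
Remaining days: (113 − 68) × $13,990 = $629,550
Accrued per-day damages: $379,440 + $629,550 = $1,008,990
Cap: 15% of $3,596,500 = $539,475
Cap at $539,475: $1,008,990 exceeds the cap → $539,475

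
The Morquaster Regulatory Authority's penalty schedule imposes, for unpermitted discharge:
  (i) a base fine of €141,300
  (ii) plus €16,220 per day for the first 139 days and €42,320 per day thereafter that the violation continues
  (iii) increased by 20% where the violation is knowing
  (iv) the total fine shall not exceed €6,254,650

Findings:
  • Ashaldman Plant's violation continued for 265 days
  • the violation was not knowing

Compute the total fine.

First 139 days: 139 × €16,220 = €2,254,580
Remaining days: (265 − 139) × €42,320 = €5,332,320
Per-day component: €2,254,580 + €5,332,320 = €7,586,900
Base plus per-day: €141,300 + €7,586,900 = €7,728,200
The violation was not knowing: no 20% increase.
Cap at €6,254,650: €7,728,200 exceeds the cap → €6,254,650

€6,254,650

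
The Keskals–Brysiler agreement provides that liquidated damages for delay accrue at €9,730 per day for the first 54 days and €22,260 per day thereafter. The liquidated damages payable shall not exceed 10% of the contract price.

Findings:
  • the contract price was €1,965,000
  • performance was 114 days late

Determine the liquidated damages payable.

€196,500

First 54 days: 54 × €9,730 = €525,420
Remaining days: (114 − 54) × €22,260 = €1,335,600
Accrued per-day damages: €525,420 + €1,335,600 = €1,861,020
Cap: 10% of €1,965,000 = €196,500
Cap at €196,500: €1,861,020 exceeds the cap → €196,500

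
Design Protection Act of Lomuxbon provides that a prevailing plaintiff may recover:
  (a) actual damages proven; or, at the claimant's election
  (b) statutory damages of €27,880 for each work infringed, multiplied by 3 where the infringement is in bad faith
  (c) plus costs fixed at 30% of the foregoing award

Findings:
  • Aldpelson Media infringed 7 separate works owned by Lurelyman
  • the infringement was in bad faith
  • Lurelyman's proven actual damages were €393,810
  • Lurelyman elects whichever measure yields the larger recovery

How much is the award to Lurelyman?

€761,124

Statutory damages: 7 × €27,880 = €195,160
Trebled: 3 × €195,160 = €585,480
Greater of actual damages (€393,810) or enhanced statutory damages (€585,480): €585,480
Costs: 30% of €585,480 = €175,644
Award plus costs: €585,480 + €175,644 = €761,124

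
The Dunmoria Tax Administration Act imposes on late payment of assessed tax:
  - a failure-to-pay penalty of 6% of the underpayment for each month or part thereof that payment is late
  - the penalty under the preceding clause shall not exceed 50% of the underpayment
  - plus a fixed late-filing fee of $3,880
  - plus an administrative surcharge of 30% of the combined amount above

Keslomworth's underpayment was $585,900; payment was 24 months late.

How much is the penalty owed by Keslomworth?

$385,879

Accrued rate: 6% × 24 = 144%, capped at 50% → 50%
Failure-to-pay penalty: 50% of $585,900 = $292,950
Penalty before surcharge: $292,950 + $3,880 = $296,830
Administrative surcharge: 30% of $296,830 = $89,049
Total penalty: $296,830 + $89,049 = $385,879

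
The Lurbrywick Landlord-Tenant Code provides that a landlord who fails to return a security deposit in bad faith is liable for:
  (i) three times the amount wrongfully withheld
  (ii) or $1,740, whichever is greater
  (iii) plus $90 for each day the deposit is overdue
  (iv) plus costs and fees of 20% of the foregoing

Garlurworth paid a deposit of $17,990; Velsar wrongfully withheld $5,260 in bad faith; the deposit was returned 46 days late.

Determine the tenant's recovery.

Trebled: 3 × $5,260 = $15,780
Minimum $1,740: $15,780 meets the minimum, no increase.
Late-return penalty: 46 × $90 = $4,140
Damages plus late penalty: $15,780 + $4,140 = $19,920
Costs and fees: 20% of $19,920 = $3,984
Total recovery: $19,920 + $3,984 = $23,904

Recovery: $23,904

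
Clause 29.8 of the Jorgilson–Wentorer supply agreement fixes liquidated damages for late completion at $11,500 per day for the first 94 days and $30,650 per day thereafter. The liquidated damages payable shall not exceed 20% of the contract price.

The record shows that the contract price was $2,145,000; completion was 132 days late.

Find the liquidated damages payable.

First 94 days: 94 × $11,500 = $1,081,000
Remaining days: (132 − 94) × $30,650 = $1,164,700
Accrued per-day damages: $1,081,000 + $1,164,700 = $2,245,700
Cap: 20% of $2,145,000 = $429,000
Cap at $429,000: $2,245,700 exceeds the cap → $429,000

Liquidated damages: $429,000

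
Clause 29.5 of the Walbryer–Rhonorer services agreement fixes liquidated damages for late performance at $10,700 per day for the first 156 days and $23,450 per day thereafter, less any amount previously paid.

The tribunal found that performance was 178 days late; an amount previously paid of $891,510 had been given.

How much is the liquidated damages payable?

First 156 days: 156 × $10,700 = $1,669,200
Remaining days: (178 − 156) × $23,450 = $515,900
Accrued per-day damages: $1,669,200 + $515,900 = $2,185,100
Less amount previously paid: $2,185,100 − $891,510 = $1,293,590

$1,293,590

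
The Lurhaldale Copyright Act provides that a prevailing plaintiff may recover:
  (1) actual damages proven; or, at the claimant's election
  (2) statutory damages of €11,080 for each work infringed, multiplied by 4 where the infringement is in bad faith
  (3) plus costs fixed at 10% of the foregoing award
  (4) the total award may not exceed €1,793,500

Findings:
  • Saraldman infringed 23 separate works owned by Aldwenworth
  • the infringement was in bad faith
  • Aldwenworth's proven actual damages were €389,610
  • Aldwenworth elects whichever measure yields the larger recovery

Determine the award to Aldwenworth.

Statutory damages: 23 × €11,080 = €254,840
Multiplied by 4: 4 × €254,840 = €1,019,360
Greater of actual damages (€389,610) or enhanced statutory damages (€1,019,360): €1,019,360
Costs: 10% of €1,019,360 = €101,936
Award plus costs: €1,019,360 + €101,936 = €1,121,296
Cap at €1,793,500: €1,121,296 is within the cap, no reduction.

Award: €1,121,296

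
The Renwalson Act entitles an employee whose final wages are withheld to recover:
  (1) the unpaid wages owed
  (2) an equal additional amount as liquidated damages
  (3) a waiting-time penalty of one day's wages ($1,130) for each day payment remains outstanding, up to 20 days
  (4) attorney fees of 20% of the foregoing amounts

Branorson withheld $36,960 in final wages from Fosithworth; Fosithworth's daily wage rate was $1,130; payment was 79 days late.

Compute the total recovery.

Total award: $115,824

Liquidated damages (equal amount): $36,960
Penalty days: min(79, 20) = 20
Waiting-time penalty: 20 × $1,130 = $22,600
Subtotal: $36,960 + $36,960 + $22,600 = $96,520
Attorney fees: 20% of $96,520 = $19,304
Total award: $96,520 + $19,304 = $115,824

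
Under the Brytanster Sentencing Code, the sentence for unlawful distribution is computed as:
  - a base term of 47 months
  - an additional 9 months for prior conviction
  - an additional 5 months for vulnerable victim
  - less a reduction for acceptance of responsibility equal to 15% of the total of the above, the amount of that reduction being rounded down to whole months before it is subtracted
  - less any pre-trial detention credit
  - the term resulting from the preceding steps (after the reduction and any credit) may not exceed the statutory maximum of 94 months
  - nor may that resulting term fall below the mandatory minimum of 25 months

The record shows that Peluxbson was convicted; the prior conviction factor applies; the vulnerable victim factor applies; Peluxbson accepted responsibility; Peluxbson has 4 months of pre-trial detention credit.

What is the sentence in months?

Prior conviction enhancement: +9 months
Vulnerable victim enhancement: +5 months
Adjusted term: 47 months + 9 months + 5 months = 61 months
Acceptance of responsibility reduction: 15% of 61 months = 9 months (rounded down)
After reduction: 61 − 9 = 52 months
Less pre-trial detention credit: 52 months − 4 months = 48 months
Cap at 94 months: 48 months is within the cap, no reduction.
Minimum 25 months: 48 months meets the minimum, no increase.

48 months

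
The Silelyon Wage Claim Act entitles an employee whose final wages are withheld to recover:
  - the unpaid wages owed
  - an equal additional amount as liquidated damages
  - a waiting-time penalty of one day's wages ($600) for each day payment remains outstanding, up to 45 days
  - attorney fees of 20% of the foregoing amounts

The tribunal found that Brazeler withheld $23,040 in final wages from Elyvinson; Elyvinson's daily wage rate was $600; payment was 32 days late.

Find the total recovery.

$78,336

Liquidated damages (equal amount): $23,040
Penalty days: min(32, 45) = 32
Waiting-time penalty: 32 × $600 = $19,200
Subtotal: $23,040 + $23,040 + $19,200 = $65,280
Attorney fees: 20% of $65,280 = $13,056
Total award: $65,280 + $13,056 = $78,336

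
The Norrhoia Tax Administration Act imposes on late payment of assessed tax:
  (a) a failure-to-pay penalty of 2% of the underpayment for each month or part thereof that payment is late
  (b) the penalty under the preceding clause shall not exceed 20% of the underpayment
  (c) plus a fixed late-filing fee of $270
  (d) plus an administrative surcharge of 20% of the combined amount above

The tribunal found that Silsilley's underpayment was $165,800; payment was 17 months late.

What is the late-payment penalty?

Accrued rate: 2% × 17 = 34%, capped at 20% → 20%
Failure-to-pay penalty: 20% of $165,800 = $33,160
Penalty before surcharge: $33,160 + $270 = $33,430
Administrative surcharge: 20% of $33,430 = $6,686
Total penalty: $33,430 + $6,686 = $40,116

$40,116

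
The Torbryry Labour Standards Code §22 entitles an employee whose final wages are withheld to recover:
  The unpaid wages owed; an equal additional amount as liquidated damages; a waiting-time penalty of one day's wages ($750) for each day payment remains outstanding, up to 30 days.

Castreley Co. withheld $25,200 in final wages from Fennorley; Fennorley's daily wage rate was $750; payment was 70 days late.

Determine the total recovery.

Liquidated damages (equal amount): $25,200
Penalty days: min(70, 30) = 30
Waiting-time penalty: 30 × $750 = $22,500
Total award: $25,200 + $25,200 + $22,500 = $72,900

$72,900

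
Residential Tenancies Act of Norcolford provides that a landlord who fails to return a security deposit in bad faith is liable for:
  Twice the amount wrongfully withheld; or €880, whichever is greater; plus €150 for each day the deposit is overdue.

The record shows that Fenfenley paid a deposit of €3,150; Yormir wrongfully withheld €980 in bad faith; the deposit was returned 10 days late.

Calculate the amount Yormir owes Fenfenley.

€3,460

Doubled: 2 × €980 = €1,960
Minimum €880: €1,960 meets the minimum, no increase.
Late-return penalty: 10 × €150 = €1,500
Damages plus late penalty: €1,960 + €1,500 = €3,460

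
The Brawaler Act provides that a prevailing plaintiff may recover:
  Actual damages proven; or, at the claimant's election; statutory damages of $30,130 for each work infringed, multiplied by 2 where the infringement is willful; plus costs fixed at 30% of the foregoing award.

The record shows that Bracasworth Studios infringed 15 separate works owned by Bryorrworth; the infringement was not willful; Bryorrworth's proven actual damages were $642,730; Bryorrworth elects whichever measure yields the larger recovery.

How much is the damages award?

Statutory damages: 15 × $30,130 = $451,950
Infringement not willful: no ×2 enhancement.
Greater of actual damages ($642,730) or statutory damages ($451,950): $642,730
Costs: 30% of $642,730 = $192,819
Award plus costs: $642,730 + $192,819 = $835,549

$835,549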